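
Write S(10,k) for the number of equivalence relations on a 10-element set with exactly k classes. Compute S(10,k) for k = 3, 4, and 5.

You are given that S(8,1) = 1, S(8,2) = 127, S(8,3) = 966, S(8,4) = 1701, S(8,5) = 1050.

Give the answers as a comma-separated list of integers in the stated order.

9330, 34105, 42525

i=9: T(9,2)=1+2·127=255 | T(9,3)=127+3·966=3025 | T(9,4)=966+4·1701=7770 | T(9,5)=1701+5·1050=6951
i=10: T(10,3)=255+3·3025=9330 | T(10,4)=3025+4·7770=34105 | T(10,5)=7770+5·6951=42525
Read S(10,3) = 9330, S(10,4) = 34105, S(10,5) = 42525.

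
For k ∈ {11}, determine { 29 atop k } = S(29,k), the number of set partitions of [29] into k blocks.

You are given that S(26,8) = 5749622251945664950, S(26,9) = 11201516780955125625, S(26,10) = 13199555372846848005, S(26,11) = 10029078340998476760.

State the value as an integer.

18059551225961878690915

r27: T_27,9=9×11201516780955125625+5749622251945664950=106563273280541795575; T_27,10=10×13199555372846848005+11201516780955125625=143197070509423605675; T_27,11=11×10029078340998476760+13199555372846848005=123519417123830092365
r28: T_28,10=10×143197070509423605675+106563273280541795575=1538533978374777852325; T_28,11=11×123519417123830092365+143197070509423605675=1501910658871554621690
r29: T_29,11=11×1501910658871554621690+1538533978374777852325=18059551225961878690915
Read S(29,11) = 18059551225961878690915.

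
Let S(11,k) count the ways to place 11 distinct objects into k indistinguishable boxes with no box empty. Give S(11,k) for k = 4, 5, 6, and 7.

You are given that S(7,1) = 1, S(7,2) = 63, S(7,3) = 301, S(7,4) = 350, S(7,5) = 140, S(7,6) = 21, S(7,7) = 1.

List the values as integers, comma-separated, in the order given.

145750, 246730, 179487, 63987

r8: T_8,1=1×1+0=1; T_8,2=2×63+1=127; T_8,3=3×301+63=966; T_8,4=4×350+301=1701; T_8,5=5×140+350=1050; T_8,6=6×21+140=266; T_8,7=7×1+21=28
r9: T_9,2=2×127+1=255; T_9,3=3×966+127=3025; T_9,4=4×1701+966=7770; T_9,5=5×1050+1701=6951; T_9,6=6×266+1050=2646; T_9,7=7×28+266=462
r10: T_10,3=3×3025+255=9330; T_10,4=4×7770+3025=34105; T_10,5=5×6951+7770=42525; T_10,6=6×2646+6951=22827; T_10,7=7×462+2646=5880
r11: T_11,4=4×34105+9330=145750; T_11,5=5×42525+34105=246730; T_11,6=6×22827+42525=179487; T_11,7=7×5880+22827=63987
Read S(11,4) = 145750, S(11,5) = 246730, S(11,6) = 179487, S(11,7) = 63987.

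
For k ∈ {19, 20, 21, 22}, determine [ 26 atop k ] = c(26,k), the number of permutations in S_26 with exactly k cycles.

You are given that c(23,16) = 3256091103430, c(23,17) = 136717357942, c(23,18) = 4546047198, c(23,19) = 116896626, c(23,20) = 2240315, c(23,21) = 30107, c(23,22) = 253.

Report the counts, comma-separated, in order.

row 24: T[24][17]=23·136717357942+3256091103430=6400590336096  T[24][18]=23·4546047198+136717357942=241276443496  T[24][19]=23·116896626+4546047198=7234669596  T[24][20]=23·2240315+116896626=168423871  T[24][21]=23·30107+2240315=2932776  T[24][22]=23·253+30107=35926
row 25: T[25][18]=24·241276443496+6400590336096=12191224980000  T[25][19]=24·7234669596+241276443496=414908513800  T[25][20]=24·168423871+7234669596=11276842500  T[25][21]=24·2932776+168423871=238810495  T[25][22]=24·35926+2932776=3795000
row 26: T[26][19]=25·414908513800+12191224980000=22563937825000  T[26][20]=25·11276842500+414908513800=696829576300  T[26][21]=25·238810495+11276842500=17247104875  T[26][22]=25·3795000+238810495=333685495
Read c(26,19) = 22563937825000, c(26,20) = 696829576300, c(26,21) = 17247104875, c(26,22) = 333685495.

22563937825000, 696829576300, 17247104875, 333685495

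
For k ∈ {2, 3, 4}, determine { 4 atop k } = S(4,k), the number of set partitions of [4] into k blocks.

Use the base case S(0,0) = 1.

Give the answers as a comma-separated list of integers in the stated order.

7, 6, 1

row 1: T[1][1]=1·0+1=1
row 2: T[2][1]=1·1+0=1  T[2][2]=2·0+1=1
row 3: T[3][1]=1·1+0=1  T[3][2]=2·1+1=3  T[3][3]=3·0+1=1
row 4: T[4][2]=2·3+1=7  T[4][3]=3·1+3=6  T[4][4]=4·0+1=1
Read S(4,2) = 7, S(4,3) = 6, S(4,4) = 1.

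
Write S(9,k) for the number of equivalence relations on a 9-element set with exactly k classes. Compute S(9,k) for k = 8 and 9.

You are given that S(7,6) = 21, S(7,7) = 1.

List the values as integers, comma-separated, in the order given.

row 8: T[8][7]=7·1+21=28  T[8][8]=8·0+1=1
row 9: T[9][8]=8·1+28=36  T[9][9]=9·0+1=1
Read S(9,8) = 36, S(9,9) = 1.

36, 1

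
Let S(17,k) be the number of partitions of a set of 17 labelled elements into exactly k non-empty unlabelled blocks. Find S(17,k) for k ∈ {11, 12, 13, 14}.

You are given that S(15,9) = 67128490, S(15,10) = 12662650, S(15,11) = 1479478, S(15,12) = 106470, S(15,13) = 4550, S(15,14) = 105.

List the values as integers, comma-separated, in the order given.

@16  (16,10):12662650·10+67128490→193754990, (16,11):1479478·11+12662650→28936908, (16,12):106470·12+1479478→2757118, (16,13):4550·13+106470→165620, (16,14):105·14+4550→6020
@17  (17,11):28936908·11+193754990→512060978, (17,12):2757118·12+28936908→62022324, (17,13):165620·13+2757118→4910178, (17,14):6020·14+165620→249900
Read S(17,11) = 512060978, S(17,12) = 62022324, S(17,13) = 4910178, S(17,14) = 249900.

512060978, 62022324, 4910178, 249900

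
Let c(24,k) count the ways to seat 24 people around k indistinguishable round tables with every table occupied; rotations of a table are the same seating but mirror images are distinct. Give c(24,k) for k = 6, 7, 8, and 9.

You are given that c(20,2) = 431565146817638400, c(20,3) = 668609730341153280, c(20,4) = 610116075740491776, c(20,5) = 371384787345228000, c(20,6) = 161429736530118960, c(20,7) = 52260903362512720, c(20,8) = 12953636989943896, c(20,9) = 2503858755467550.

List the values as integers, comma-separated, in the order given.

r21: T_21,3=20×668609730341153280+431565146817638400=13803759753640704000; T_21,4=20×610116075740491776+668609730341153280=12870931245150988800; T_21,5=20×371384787345228000+610116075740491776=8037811822645051776; T_21,6=20×161429736530118960+371384787345228000=3599979517947607200; T_21,7=20×52260903362512720+161429736530118960=1206647803780373360; T_21,8=20×12953636989943896+52260903362512720=311333643161390640; T_21,9=20×2503858755467550+12953636989943896=63030812099294896
r22: T_22,4=21×12870931245150988800+13803759753640704000=284093315901811468800; T_22,5=21×8037811822645051776+12870931245150988800=181664979520697076096; T_22,6=21×3599979517947607200+8037811822645051776=83637381699544802976; T_22,7=21×1206647803780373360+3599979517947607200=28939583397335447760; T_22,8=21×311333643161390640+1206647803780373360=7744654310169576800; T_22,9=21×63030812099294896+311333643161390640=1634980697246583456
r23: T_23,5=22×181664979520697076096+284093315901811468800=4280722865357147142912; T_23,6=22×83637381699544802976+181664979520697076096=2021687376910682741568; T_23,7=22×28939583397335447760+83637381699544802976=720308216440924653696; T_23,8=22×7744654310169576800+28939583397335447760=199321978221066137360; T_23,9=22×1634980697246583456+7744654310169576800=43714229649594412832
r24: T_24,6=23×2021687376910682741568+4280722865357147142912=50779532534302850198976; T_24,7=23×720308216440924653696+2021687376910682741568=18588776355051949776576; T_24,8=23×199321978221066137360+720308216440924653696=5304713715525445812976; T_24,9=23×43714229649594412832+199321978221066137360=1204749260161737632496
Read c(24,6) = 50779532534302850198976, c(24,7) = 18588776355051949776576, c(24,8) = 5304713715525445812976, c(24,9) = 1204749260161737632496.

50779532534302850198976, 18588776355051949776576, 5304713715525445812976, 1204749260161737632496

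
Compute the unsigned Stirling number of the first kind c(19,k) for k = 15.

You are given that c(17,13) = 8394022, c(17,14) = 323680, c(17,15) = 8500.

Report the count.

@18  (18,14):323680·17+8394022→13896582, (18,15):8500·17+323680→468180
@19  (19,15):468180·18+13896582→22323822
Read c(19,15) = 22323822.

22323822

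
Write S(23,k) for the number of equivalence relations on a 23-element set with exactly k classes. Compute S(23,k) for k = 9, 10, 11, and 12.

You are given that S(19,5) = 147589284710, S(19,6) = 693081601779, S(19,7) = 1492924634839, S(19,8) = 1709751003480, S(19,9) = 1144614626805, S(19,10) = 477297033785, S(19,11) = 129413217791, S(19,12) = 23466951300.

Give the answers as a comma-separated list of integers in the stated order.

12320068811796900, 9593401297313460, 4864251308951100, 1672162773483930

[20] T[20,6]:6*693081601779+147589284710=4306078895384 · T[20,7]:7*1492924634839+693081601779=11143554045652 · T[20,8]:8*1709751003480+1492924634839=15170932662679 · T[20,9]:9*1144614626805+1709751003480=12011282644725 · T[20,10]:10*477297033785+1144614626805=5917584964655 · T[20,11]:11*129413217791+477297033785=1900842429486 · T[20,12]:12*23466951300+129413217791=411016633391
[21] T[21,7]:7*11143554045652+4306078895384=82310957214948 · T[21,8]:8*15170932662679+11143554045652=132511015347084 · T[21,9]:9*12011282644725+15170932662679=123272476465204 · T[21,10]:10*5917584964655+12011282644725=71187132291275 · T[21,11]:11*1900842429486+5917584964655=26826851689001 · T[21,12]:12*411016633391+1900842429486=6833042030178
[22] T[22,8]:8*132511015347084+82310957214948=1142399079991620 · T[22,9]:9*123272476465204+132511015347084=1241963303533920 · T[22,10]:10*71187132291275+123272476465204=835143799377954 · T[22,11]:11*26826851689001+71187132291275=366282500870286 · T[22,12]:12*6833042030178+26826851689001=108823356051137
[23] T[23,9]:9*1241963303533920+1142399079991620=12320068811796900 · T[23,10]:10*835143799377954+1241963303533920=9593401297313460 · T[23,11]:11*366282500870286+835143799377954=4864251308951100 · T[23,12]:12*108823356051137+366282500870286=1672162773483930
Read S(23,9) = 12320068811796900, S(23,10) = 9593401297313460, S(23,11) = 4864251308951100, S(23,12) = 1672162773483930.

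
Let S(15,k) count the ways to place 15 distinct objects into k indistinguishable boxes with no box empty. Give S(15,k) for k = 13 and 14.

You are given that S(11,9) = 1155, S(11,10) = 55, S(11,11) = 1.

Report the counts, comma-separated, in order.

row 12: T[12][10]=10·55+1155=1705  T[12][11]=11·1+55=66  T[12][12]=12·0+1=1
row 13: T[13][11]=11·66+1705=2431  T[13][12]=12·1+66=78  T[13][13]=13·0+1=1
row 14: T[14][12]=12·78+2431=3367  T[14][13]=13·1+78=91  T[14][14]=14·0+1=1
row 15: T[15][13]=13·91+3367=4550  T[15][14]=14·1+91=105
Read S(15,13) = 4550, S(15,14) = 105.

4550, 105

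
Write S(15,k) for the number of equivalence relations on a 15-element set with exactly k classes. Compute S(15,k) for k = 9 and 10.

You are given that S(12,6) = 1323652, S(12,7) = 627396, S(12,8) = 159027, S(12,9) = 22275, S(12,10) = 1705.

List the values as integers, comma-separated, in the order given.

r13: T_13,7=7×627396+1323652=5715424; T_13,8=8×159027+627396=1899612; T_13,9=9×22275+159027=359502; T_13,10=10×1705+22275=39325
r14: T_14,8=8×1899612+5715424=20912320; T_14,9=9×359502+1899612=5135130; T_14,10=10×39325+359502=752752
r15: T_15,9=9×5135130+20912320=67128490; T_15,10=10×752752+5135130=12662650
Read S(15,9) = 67128490, S(15,10) = 12662650.

67128490, 12662650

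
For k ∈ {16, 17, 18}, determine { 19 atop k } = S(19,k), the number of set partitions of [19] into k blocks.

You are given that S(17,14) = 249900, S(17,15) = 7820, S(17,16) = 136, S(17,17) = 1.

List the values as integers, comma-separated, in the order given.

527136, 12597, 171

@18  (18,15):7820·15+249900→367200, (18,16):136·16+7820→9996, (18,17):1·17+136→153, (18,18):0·18+1→1
@19  (19,16):9996·16+367200→527136, (19,17):153·17+9996→12597, (19,18):1·18+153→171
Read S(19,16) = 527136, S(19,17) = 12597, S(19,18) = 171.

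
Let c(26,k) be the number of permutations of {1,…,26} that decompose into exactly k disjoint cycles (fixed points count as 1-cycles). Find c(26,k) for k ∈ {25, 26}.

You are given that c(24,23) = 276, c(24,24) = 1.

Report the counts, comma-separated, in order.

325, 1

r25: T_25,24=24×1+276=300; T_25,25=24×0+1=1
r26: T_26,25=25×1+300=325; T_26,26=25×0+1=1
Read c(26,25) = 325, c(26,26) = 1.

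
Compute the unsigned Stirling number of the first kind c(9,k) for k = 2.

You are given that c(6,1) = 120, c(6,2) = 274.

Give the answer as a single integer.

i=7: T(7,1)=0+6·120=720 | T(7,2)=120+6·274=1764
i=8: T(8,1)=0+7·720=5040 | T(8,2)=720+7·1764=13068
i=9: T(9,2)=5040+8·13068=109584
Read c(9,2) = 109584.

109584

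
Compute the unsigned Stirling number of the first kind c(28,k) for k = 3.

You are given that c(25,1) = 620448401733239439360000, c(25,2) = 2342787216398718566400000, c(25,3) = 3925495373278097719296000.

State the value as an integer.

@26  (26,1):620448401733239439360000·25+0→15511210043330985984000000, (26,2):2342787216398718566400000·25+620448401733239439360000→59190128811701203599360000, (26,3):3925495373278097719296000·25+2342787216398718566400000→100480171548351161548800000
@27  (27,2):59190128811701203599360000·26+15511210043330985984000000→1554454559147562279567360000, (27,3):100480171548351161548800000·26+59190128811701203599360000→2671674589068831403868160000
@28  (28,3):2671674589068831403868160000·27+1554454559147562279567360000→73689668464006010184007680000
Read c(28,3) = 73689668464006010184007680000.

73689668464006010184007680000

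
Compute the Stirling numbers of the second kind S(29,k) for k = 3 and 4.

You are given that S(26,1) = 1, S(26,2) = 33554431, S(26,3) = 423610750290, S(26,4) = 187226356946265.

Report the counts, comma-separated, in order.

i=27: T(27,1)=0+1·1=1 | T(27,2)=1+2·33554431=67108863 | T(27,3)=33554431+3·423610750290=1270865805301 | T(27,4)=423610750290+4·187226356946265=749329038535350
i=28: T(28,2)=1+2·67108863=134217727 | T(28,3)=67108863+3·1270865805301=3812664524766 | T(28,4)=1270865805301+4·749329038535350=2998587019946701
i=29: T(29,3)=134217727+3·3812664524766=11438127792025 | T(29,4)=3812664524766+4·2998587019946701=11998160744311570
Read S(29,3) = 11438127792025, S(29,4) = 11998160744311570.

11438127792025, 11998160744311570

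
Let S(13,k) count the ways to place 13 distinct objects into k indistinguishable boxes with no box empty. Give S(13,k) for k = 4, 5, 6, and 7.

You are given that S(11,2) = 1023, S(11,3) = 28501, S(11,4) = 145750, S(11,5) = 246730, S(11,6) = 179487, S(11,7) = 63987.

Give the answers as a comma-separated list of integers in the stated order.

row 12: T[12][3]=3·28501+1023=86526  T[12][4]=4·145750+28501=611501  T[12][5]=5·246730+145750=1379400  T[12][6]=6·179487+246730=1323652  T[12][7]=7·63987+179487=627396
row 13: T[13][4]=4·611501+86526=2532530  T[13][5]=5·1379400+611501=7508501  T[13][6]=6·1323652+1379400=9321312  T[13][7]=7·627396+1323652=5715424
Read S(13,4) = 2532530, S(13,5) = 7508501, S(13,6) = 9321312, S(13,7) = 5715424.

2532530, 7508501, 9321312, 5715424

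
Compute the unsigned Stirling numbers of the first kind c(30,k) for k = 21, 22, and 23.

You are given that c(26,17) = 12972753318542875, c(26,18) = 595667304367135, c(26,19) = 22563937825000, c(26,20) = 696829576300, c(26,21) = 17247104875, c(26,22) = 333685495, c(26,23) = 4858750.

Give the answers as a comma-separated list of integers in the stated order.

248526574856284725, 7860403394108265, 207912996295875

@27  (27,18):595667304367135·26+12972753318542875→28460103232088385, (27,19):22563937825000·26+595667304367135→1182329687817135, (27,20):696829576300·26+22563937825000→40681506808800, (27,21):17247104875·26+696829576300→1145254303050, (27,22):333685495·26+17247104875→25922927745, (27,23):4858750·26+333685495→460012995
@28  (28,19):1182329687817135·27+28460103232088385→60383004803151030, (28,20):40681506808800·27+1182329687817135→2280730371654735, (28,21):1145254303050·27+40681506808800→71603372991150, (28,22):25922927745·27+1145254303050→1845173352165, (28,23):460012995·27+25922927745→38343278610
@29  (29,20):2280730371654735·28+60383004803151030→124243455209483610, (29,21):71603372991150·28+2280730371654735→4285624815406935, (29,22):1845173352165·28+71603372991150→123268226851770, (29,23):38343278610·28+1845173352165→2918785153245
@30  (30,21):4285624815406935·29+124243455209483610→248526574856284725, (30,22):123268226851770·29+4285624815406935→7860403394108265, (30,23):2918785153245·29+123268226851770→207912996295875
Read c(30,21) = 248526574856284725, c(30,22) = 7860403394108265, c(30,23) = 207912996295875.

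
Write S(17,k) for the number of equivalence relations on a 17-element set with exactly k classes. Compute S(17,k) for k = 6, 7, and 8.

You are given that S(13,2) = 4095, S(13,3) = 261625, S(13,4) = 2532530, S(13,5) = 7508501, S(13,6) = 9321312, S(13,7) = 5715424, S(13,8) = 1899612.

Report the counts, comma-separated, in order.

17505749898, 25708104786, 20415995028

r14: T_14,3=3×261625+4095=788970; T_14,4=4×2532530+261625=10391745; T_14,5=5×7508501+2532530=40075035; T_14,6=6×9321312+7508501=63436373; T_14,7=7×5715424+9321312=49329280; T_14,8=8×1899612+5715424=20912320
r15: T_15,4=4×10391745+788970=42355950; T_15,5=5×40075035+10391745=210766920; T_15,6=6×63436373+40075035=420693273; T_15,7=7×49329280+63436373=408741333; T_15,8=8×20912320+49329280=216627840
r16: T_16,5=5×210766920+42355950=1096190550; T_16,6=6×420693273+210766920=2734926558; T_16,7=7×408741333+420693273=3281882604; T_16,8=8×216627840+408741333=2141764053
r17: T_17,6=6×2734926558+1096190550=17505749898; T_17,7=7×3281882604+2734926558=25708104786; T_17,8=8×2141764053+3281882604=20415995028
Read S(17,6) = 17505749898, S(17,7) = 25708104786, S(17,8) = 20415995028.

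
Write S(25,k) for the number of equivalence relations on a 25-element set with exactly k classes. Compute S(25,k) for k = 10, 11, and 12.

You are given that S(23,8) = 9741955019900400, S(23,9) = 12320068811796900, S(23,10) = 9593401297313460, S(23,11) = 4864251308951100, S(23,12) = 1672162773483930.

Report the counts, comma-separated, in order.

1203163392175387500, 802355904438462660, 362262620784874680

[24] T[24,9]:9*12320068811796900+9741955019900400=120622574326072500 · T[24,10]:10*9593401297313460+12320068811796900=108254081784931500 · T[24,11]:11*4864251308951100+9593401297313460=63100165695775560 · T[24,12]:12*1672162773483930+4864251308951100=24930204590758260
[25] T[25,10]:10*108254081784931500+120622574326072500=1203163392175387500 · T[25,11]:11*63100165695775560+108254081784931500=802355904438462660 · T[25,12]:12*24930204590758260+63100165695775560=362262620784874680
Read S(25,10) = 1203163392175387500, S(25,11) = 802355904438462660, S(25,12) = 362262620784874680.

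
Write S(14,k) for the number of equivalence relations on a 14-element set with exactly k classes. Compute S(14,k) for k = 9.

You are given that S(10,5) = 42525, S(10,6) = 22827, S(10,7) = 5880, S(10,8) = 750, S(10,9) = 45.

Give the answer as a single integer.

5135130

row 11: T[11][6]=6·22827+42525=179487  T[11][7]=7·5880+22827=63987  T[11][8]=8·750+5880=11880  T[11][9]=9·45+750=1155
row 12: T[12][7]=7·63987+179487=627396  T[12][8]=8·11880+63987=159027  T[12][9]=9·1155+11880=22275
row 13: T[13][8]=8·159027+627396=1899612  T[13][9]=9·22275+159027=359502
row 14: T[14][9]=9·359502+1899612=5135130
Read S(14,9) = 5135130.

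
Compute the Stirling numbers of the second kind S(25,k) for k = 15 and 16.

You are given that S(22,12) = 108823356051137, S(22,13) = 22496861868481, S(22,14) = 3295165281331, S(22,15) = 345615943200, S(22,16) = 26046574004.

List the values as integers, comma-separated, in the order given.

@23  (23,13):22496861868481·13+108823356051137→401282560341390, (23,14):3295165281331·14+22496861868481→68629175807115, (23,15):345615943200·15+3295165281331→8479404429331, (23,16):26046574004·16+345615943200→762361127264
@24  (24,14):68629175807115·14+401282560341390→1362091021641000, (24,15):8479404429331·15+68629175807115→195820242247080, (24,16):762361127264·16+8479404429331→20677182465555
@25  (25,15):195820242247080·15+1362091021641000→4299394655347200, (25,16):20677182465555·16+195820242247080→526655161695960
Read S(25,15) = 4299394655347200, S(25,16) = 526655161695960.

4299394655347200, 526655161695960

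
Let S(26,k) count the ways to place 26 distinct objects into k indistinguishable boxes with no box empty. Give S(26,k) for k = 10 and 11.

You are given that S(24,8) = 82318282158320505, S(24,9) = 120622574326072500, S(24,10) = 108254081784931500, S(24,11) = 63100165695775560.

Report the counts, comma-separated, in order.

[25] T[25,9]:9*120622574326072500+82318282158320505=1167921451092973005 · T[25,10]:10*108254081784931500+120622574326072500=1203163392175387500 · T[25,11]:11*63100165695775560+108254081784931500=802355904438462660
[26] T[26,10]:10*1203163392175387500+1167921451092973005=13199555372846848005 · T[26,11]:11*802355904438462660+1203163392175387500=10029078340998476760
Read S(26,10) = 13199555372846848005, S(26,11) = 10029078340998476760.

13199555372846848005, 10029078340998476760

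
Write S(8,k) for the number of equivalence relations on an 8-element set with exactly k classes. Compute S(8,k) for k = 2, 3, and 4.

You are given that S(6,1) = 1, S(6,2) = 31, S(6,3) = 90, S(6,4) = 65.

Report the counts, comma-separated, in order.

127, 966, 1701

[7] T[7,1]:1*1+0=1 · T[7,2]:2*31+1=63 · T[7,3]:3*90+31=301 · T[7,4]:4*65+90=350
[8] T[8,2]:2*63+1=127 · T[8,3]:3*301+63=966 · T[8,4]:4*350+301=1701
Read S(8,2) = 127, S(8,3) = 966, S(8,4) = 1701.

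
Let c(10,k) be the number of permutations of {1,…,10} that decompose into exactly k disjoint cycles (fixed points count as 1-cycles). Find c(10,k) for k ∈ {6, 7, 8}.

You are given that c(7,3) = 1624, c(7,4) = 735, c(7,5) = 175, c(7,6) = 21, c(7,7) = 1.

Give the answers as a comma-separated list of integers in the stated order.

i=8: T(8,4)=1624+7·735=6769 | T(8,5)=735+7·175=1960 | T(8,6)=175+7·21=322 | T(8,7)=21+7·1=28 | T(8,8)=1+7·0=1
i=9: T(9,5)=6769+8·1960=22449 | T(9,6)=1960+8·322=4536 | T(9,7)=322+8·28=546 | T(9,8)=28+8·1=36
i=10: T(10,6)=22449+9·4536=63273 | T(10,7)=4536+9·546=9450 | T(10,8)=546+9·36=870
Read c(10,6) = 63273, c(10,7) = 9450, c(10,8) = 870.

63273, 9450, 870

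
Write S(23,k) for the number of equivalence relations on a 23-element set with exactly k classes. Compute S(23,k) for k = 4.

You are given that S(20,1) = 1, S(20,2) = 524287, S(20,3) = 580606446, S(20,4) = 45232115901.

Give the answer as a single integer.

r21: T_21,2=2×524287+1=1048575; T_21,3=3×580606446+524287=1742343625; T_21,4=4×45232115901+580606446=181509070050
r22: T_22,3=3×1742343625+1048575=5228079450; T_22,4=4×181509070050+1742343625=727778623825
r23: T_23,4=4×727778623825+5228079450=2916342574750
Read S(23,4) = 2916342574750.

2916342574750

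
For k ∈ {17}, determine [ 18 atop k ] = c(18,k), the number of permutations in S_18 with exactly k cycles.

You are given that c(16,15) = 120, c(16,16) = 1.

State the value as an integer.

[17] T[17,16]:16*1+120=136 · T[17,17]:16*0+1=1
[18] T[18,17]:17*1+136=153
Read c(18,17) = 153.

153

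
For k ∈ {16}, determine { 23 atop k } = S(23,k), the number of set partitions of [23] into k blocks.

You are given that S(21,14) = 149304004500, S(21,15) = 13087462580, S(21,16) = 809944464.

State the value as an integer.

762361127264

row 22: T[22][15]=15·13087462580+149304004500=345615943200  T[22][16]=16·809944464+13087462580=26046574004
row 23: T[23][16]=16·26046574004+345615943200=762361127264
Read S(23,16) = 762361127264.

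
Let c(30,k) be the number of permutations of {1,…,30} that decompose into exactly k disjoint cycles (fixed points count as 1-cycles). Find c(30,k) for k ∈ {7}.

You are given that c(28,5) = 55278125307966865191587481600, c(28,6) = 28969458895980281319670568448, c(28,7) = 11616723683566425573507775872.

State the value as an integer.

11139316913434780466101123891200

[29] T[29,6]:28*28969458895980281319670568448+55278125307966865191587481600=866422974395414742142363398144 · T[29,7]:28*11616723683566425573507775872+28969458895980281319670568448=354237722035840197377888292864
[30] T[30,7]:29*354237722035840197377888292864+866422974395414742142363398144=11139316913434780466101123891200
Read c(30,7) = 11139316913434780466101123891200.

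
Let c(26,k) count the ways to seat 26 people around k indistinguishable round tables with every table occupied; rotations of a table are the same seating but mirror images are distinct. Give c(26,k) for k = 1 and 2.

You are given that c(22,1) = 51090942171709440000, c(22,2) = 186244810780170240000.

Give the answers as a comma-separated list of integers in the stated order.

i=23: T(23,1)=0+22·51090942171709440000=1124000727777607680000 | T(23,2)=51090942171709440000+22·186244810780170240000=4148476779335454720000
i=24: T(24,1)=0+23·1124000727777607680000=25852016738884976640000 | T(24,2)=1124000727777607680000+23·4148476779335454720000=96538966652493066240000
i=25: T(25,1)=0+24·25852016738884976640000=620448401733239439360000 | T(25,2)=25852016738884976640000+24·96538966652493066240000=2342787216398718566400000
i=26: T(26,1)=0+25·620448401733239439360000=15511210043330985984000000 | T(26,2)=620448401733239439360000+25·2342787216398718566400000=59190128811701203599360000
Read c(26,1) = 15511210043330985984000000, c(26,2) = 59190128811701203599360000.

15511210043330985984000000, 59190128811701203599360000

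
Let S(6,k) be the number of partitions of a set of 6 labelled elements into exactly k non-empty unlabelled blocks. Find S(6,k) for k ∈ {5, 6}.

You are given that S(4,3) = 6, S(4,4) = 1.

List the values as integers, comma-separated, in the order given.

15, 1

i=5: T(5,4)=6+4·1=10 | T(5,5)=1+5·0=1
i=6: T(6,5)=10+5·1=15 | T(6,6)=1+6·0=1
Read S(6,5) = 15, S(6,6) = 1.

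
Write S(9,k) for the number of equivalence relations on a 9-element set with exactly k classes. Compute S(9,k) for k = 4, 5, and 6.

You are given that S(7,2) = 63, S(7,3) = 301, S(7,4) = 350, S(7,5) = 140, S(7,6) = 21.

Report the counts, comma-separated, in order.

7770, 6951, 2646

[8] T[8,3]:3*301+63=966 · T[8,4]:4*350+301=1701 · T[8,5]:5*140+350=1050 · T[8,6]:6*21+140=266
[9] T[9,4]:4*1701+966=7770 · T[9,5]:5*1050+1701=6951 · T[9,6]:6*266+1050=2646
Read S(9,4) = 7770, S(9,5) = 6951, S(9,6) = 2646.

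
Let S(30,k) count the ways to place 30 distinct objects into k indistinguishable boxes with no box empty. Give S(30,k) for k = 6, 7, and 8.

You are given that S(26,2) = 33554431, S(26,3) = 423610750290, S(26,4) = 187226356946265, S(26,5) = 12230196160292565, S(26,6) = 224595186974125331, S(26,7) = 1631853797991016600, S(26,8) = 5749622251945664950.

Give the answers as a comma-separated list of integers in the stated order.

299310102746948685757, 4168916722553086402080, 26383018684048108297800

i=27: T(27,3)=33554431+3·423610750290=1270865805301 | T(27,4)=423610750290+4·187226356946265=749329038535350 | T(27,5)=187226356946265+5·12230196160292565=61338207158409090 | T(27,6)=12230196160292565+6·224595186974125331=1359801318005044551 | T(27,7)=224595186974125331+7·1631853797991016600=11647571772911241531 | T(27,8)=1631853797991016600+8·5749622251945664950=47628831813556336200
i=28: T(28,4)=1270865805301+4·749329038535350=2998587019946701 | T(28,5)=749329038535350+5·61338207158409090=307440364830580800 | T(28,6)=61338207158409090+6·1359801318005044551=8220146115188676396 | T(28,7)=1359801318005044551+7·11647571772911241531=82892803728383735268 | T(28,8)=11647571772911241531+8·47628831813556336200=392678226281361931131
i=29: T(29,5)=2998587019946701+5·307440364830580800=1540200411172850701 | T(29,6)=307440364830580800+6·8220146115188676396=49628317055962639176 | T(29,7)=8220146115188676396+7·82892803728383735268=588469772213874823272 | T(29,8)=82892803728383735268+8·392678226281361931131=3224318613979279184316
i=30: T(30,6)=1540200411172850701+6·49628317055962639176=299310102746948685757 | T(30,7)=49628317055962639176+7·588469772213874823272=4168916722553086402080 | T(30,8)=588469772213874823272+8·3224318613979279184316=26383018684048108297800
Read S(30,6) = 299310102746948685757, S(30,7) = 4168916722553086402080, S(30,8) = 26383018684048108297800.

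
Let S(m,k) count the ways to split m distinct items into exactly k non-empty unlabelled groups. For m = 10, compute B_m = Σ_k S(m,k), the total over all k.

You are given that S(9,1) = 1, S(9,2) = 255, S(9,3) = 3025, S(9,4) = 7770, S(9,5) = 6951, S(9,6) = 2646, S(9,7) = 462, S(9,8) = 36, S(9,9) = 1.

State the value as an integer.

@10  (10,1):1·1+0→1, (10,2):255·2+1→511, (10,3):3025·3+255→9330, (10,4):7770·4+3025→34105, (10,5):6951·5+7770→42525, (10,6):2646·6+6951→22827, (10,7):462·7+2646→5880, (10,8):36·8+462→750, (10,9):1·9+36→45, (10,10):0·10+1→1
B_10 = ΣS(10,k) = 1+511+9330+34105+42525+22827+5880+750+45+1 = 115975

115975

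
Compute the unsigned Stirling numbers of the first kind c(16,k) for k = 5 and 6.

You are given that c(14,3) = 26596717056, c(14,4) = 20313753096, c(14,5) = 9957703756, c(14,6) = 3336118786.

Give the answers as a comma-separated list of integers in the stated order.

2706813345600, 1009672107080

[15] T[15,4]:14*20313753096+26596717056=310989260400 · T[15,5]:14*9957703756+20313753096=159721605680 · T[15,6]:14*3336118786+9957703756=56663366760
[16] T[16,5]:15*159721605680+310989260400=2706813345600 · T[16,6]:15*56663366760+159721605680=1009672107080
Read c(16,5) = 2706813345600, c(16,6) = 1009672107080.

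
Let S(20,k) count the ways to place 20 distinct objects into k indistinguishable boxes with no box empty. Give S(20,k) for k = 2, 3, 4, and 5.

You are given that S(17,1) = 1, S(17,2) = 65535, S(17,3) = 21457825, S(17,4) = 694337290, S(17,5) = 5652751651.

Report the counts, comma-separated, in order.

524287, 580606446, 45232115901, 749206090500

i=18: T(18,1)=0+1·1=1 | T(18,2)=1+2·65535=131071 | T(18,3)=65535+3·21457825=64439010 | T(18,4)=21457825+4·694337290=2798806985 | T(18,5)=694337290+5·5652751651=28958095545
i=19: T(19,1)=0+1·1=1 | T(19,2)=1+2·131071=262143 | T(19,3)=131071+3·64439010=193448101 | T(19,4)=64439010+4·2798806985=11259666950 | T(19,5)=2798806985+5·28958095545=147589284710
i=20: T(20,2)=1+2·262143=524287 | T(20,3)=262143+3·193448101=580606446 | T(20,4)=193448101+4·11259666950=45232115901 | T(20,5)=11259666950+5·147589284710=749206090500
Read S(20,2) = 524287, S(20,3) = 580606446, S(20,4) = 45232115901, S(20,5) = 749206090500.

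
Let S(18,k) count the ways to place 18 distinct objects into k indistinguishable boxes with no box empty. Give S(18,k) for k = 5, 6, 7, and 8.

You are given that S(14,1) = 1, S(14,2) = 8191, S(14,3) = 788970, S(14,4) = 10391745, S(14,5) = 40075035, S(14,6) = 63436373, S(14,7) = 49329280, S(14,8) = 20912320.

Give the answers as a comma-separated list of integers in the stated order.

[15] T[15,2]:2*8191+1=16383 · T[15,3]:3*788970+8191=2375101 · T[15,4]:4*10391745+788970=42355950 · T[15,5]:5*40075035+10391745=210766920 · T[15,6]:6*63436373+40075035=420693273 · T[15,7]:7*49329280+63436373=408741333 · T[15,8]:8*20912320+49329280=216627840
[16] T[16,3]:3*2375101+16383=7141686 · T[16,4]:4*42355950+2375101=171798901 · T[16,5]:5*210766920+42355950=1096190550 · T[16,6]:6*420693273+210766920=2734926558 · T[16,7]:7*408741333+420693273=3281882604 · T[16,8]:8*216627840+408741333=2141764053
[17] T[17,4]:4*171798901+7141686=694337290 · T[17,5]:5*1096190550+171798901=5652751651 · T[17,6]:6*2734926558+1096190550=17505749898 · T[17,7]:7*3281882604+2734926558=25708104786 · T[17,8]:8*2141764053+3281882604=20415995028
[18] T[18,5]:5*5652751651+694337290=28958095545 · T[18,6]:6*17505749898+5652751651=110687251039 · T[18,7]:7*25708104786+17505749898=197462483400 · T[18,8]:8*20415995028+25708104786=189036065010
Read S(18,5) = 28958095545, S(18,6) = 110687251039, S(18,7) = 197462483400, S(18,8) = 189036065010.

28958095545, 110687251039, 197462483400, 189036065010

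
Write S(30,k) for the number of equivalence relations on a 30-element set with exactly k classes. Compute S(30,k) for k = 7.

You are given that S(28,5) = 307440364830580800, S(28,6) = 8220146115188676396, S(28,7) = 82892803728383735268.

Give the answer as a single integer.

r29: T_29,6=6×8220146115188676396+307440364830580800=49628317055962639176; T_29,7=7×82892803728383735268+8220146115188676396=588469772213874823272
r30: T_30,7=7×588469772213874823272+49628317055962639176=4168916722553086402080
Read S(30,7) = 4168916722553086402080.

4168916722553086402080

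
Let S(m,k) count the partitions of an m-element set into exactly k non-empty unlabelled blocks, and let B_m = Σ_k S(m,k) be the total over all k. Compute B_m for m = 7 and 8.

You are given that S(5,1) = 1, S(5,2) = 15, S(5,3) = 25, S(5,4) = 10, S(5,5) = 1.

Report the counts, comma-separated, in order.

i=6: T(6,1)=0+1·1=1 | T(6,2)=1+2·15=31 | T(6,3)=15+3·25=90 | T(6,4)=25+4·10=65 | T(6,5)=10+5·1=15 | T(6,6)=1+6·0=1
i=7: T(7,1)=0+1·1=1 | T(7,2)=1+2·31=63 | T(7,3)=31+3·90=301 | T(7,4)=90+4·65=350 | T(7,5)=65+5·15=140 | T(7,6)=15+6·1=21 | T(7,7)=1+7·0=1
i=8: T(8,1)=0+1·1=1 | T(8,2)=1+2·63=127 | T(8,3)=63+3·301=966 | T(8,4)=301+4·350=1701 | T(8,5)=350+5·140=1050 | T(8,6)=140+6·21=266 | T(8,7)=21+7·1=28 | T(8,8)=1+8·0=1
B_7 = ΣS(7,k) = 1+63+301+350+140+21+1 = 877
B_8 = ΣS(8,k) = 1+127+966+1701+1050+266+28+1 = 4140

877, 4140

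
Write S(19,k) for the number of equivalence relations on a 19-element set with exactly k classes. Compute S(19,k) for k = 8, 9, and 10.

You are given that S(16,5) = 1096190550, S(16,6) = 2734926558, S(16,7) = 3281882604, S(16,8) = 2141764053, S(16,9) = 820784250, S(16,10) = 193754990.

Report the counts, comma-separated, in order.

row 17: T[17][6]=6·2734926558+1096190550=17505749898  T[17][7]=7·3281882604+2734926558=25708104786  T[17][8]=8·2141764053+3281882604=20415995028  T[17][9]=9·820784250+2141764053=9528822303  T[17][10]=10·193754990+820784250=2758334150
row 18: T[18][7]=7·25708104786+17505749898=197462483400  T[18][8]=8·20415995028+25708104786=189036065010  T[18][9]=9·9528822303+20415995028=106175395755  T[18][10]=10·2758334150+9528822303=37112163803
row 19: T[19][8]=8·189036065010+197462483400=1709751003480  T[19][9]=9·106175395755+189036065010=1144614626805  T[19][10]=10·37112163803+106175395755=477297033785
Read S(19,8) = 1709751003480, S(19,9) = 1144614626805, S(19,10) = 477297033785.

1709751003480, 1144614626805, 477297033785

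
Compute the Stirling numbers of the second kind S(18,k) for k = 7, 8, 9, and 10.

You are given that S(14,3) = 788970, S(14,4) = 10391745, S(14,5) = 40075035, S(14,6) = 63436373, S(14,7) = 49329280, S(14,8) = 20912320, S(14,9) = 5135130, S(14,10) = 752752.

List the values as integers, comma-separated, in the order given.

197462483400, 189036065010, 106175395755, 37112163803

[15] T[15,4]:4*10391745+788970=42355950 · T[15,5]:5*40075035+10391745=210766920 · T[15,6]:6*63436373+40075035=420693273 · T[15,7]:7*49329280+63436373=408741333 · T[15,8]:8*20912320+49329280=216627840 · T[15,9]:9*5135130+20912320=67128490 · T[15,10]:10*752752+5135130=12662650
[16] T[16,5]:5*210766920+42355950=1096190550 · T[16,6]:6*420693273+210766920=2734926558 · T[16,7]:7*408741333+420693273=3281882604 · T[16,8]:8*216627840+408741333=2141764053 · T[16,9]:9*67128490+216627840=820784250 · T[16,10]:10*12662650+67128490=193754990
[17] T[17,6]:6*2734926558+1096190550=17505749898 · T[17,7]:7*3281882604+2734926558=25708104786 · T[17,8]:8*2141764053+3281882604=20415995028 · T[17,9]:9*820784250+2141764053=9528822303 · T[17,10]:10*193754990+820784250=2758334150
[18] T[18,7]:7*25708104786+17505749898=197462483400 · T[18,8]:8*20415995028+25708104786=189036065010 · T[18,9]:9*9528822303+20415995028=106175395755 · T[18,10]:10*2758334150+9528822303=37112163803
Read S(18,7) = 197462483400, S(18,8) = 189036065010, S(18,9) = 106175395755, S(18,10) = 37112163803.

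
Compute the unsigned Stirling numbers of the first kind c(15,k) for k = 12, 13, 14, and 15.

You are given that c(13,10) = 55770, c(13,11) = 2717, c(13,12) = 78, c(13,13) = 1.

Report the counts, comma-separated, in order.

143325, 5005, 105, 1

row 14: T[14][11]=13·2717+55770=91091  T[14][12]=13·78+2717=3731  T[14][13]=13·1+78=91  T[14][14]=13·0+1=1
row 15: T[15][12]=14·3731+91091=143325  T[15][13]=14·91+3731=5005  T[15][14]=14·1+91=105  T[15][15]=14·0+1=1
Read c(15,12) = 143325, c(15,13) = 5005, c(15,14) = 105, c(15,15) = 1.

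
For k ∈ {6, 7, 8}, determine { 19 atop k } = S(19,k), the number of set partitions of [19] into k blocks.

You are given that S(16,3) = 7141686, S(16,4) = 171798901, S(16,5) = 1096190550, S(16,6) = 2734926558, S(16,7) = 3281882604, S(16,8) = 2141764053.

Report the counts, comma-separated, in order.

[17] T[17,4]:4*171798901+7141686=694337290 · T[17,5]:5*1096190550+171798901=5652751651 · T[17,6]:6*2734926558+1096190550=17505749898 · T[17,7]:7*3281882604+2734926558=25708104786 · T[17,8]:8*2141764053+3281882604=20415995028
[18] T[18,5]:5*5652751651+694337290=28958095545 · T[18,6]:6*17505749898+5652751651=110687251039 · T[18,7]:7*25708104786+17505749898=197462483400 · T[18,8]:8*20415995028+25708104786=189036065010
[19] T[19,6]:6*110687251039+28958095545=693081601779 · T[19,7]:7*197462483400+110687251039=1492924634839 · T[19,8]:8*189036065010+197462483400=1709751003480
Read S(19,6) = 693081601779, S(19,7) = 1492924634839, S(19,8) = 1709751003480.

693081601779, 1492924634839, 1709751003480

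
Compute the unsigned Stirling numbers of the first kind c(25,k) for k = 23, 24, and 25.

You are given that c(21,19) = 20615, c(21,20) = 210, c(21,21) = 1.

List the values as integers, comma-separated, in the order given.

i=22: T(22,20)=20615+21·210=25025 | T(22,21)=210+21·1=231 | T(22,22)=1+21·0=1
i=23: T(23,21)=25025+22·231=30107 | T(23,22)=231+22·1=253 | T(23,23)=1+22·0=1
i=24: T(24,22)=30107+23·253=35926 | T(24,23)=253+23·1=276 | T(24,24)=1+23·0=1
i=25: T(25,23)=35926+24·276=42550 | T(25,24)=276+24·1=300 | T(25,25)=1+24·0=1
Read c(25,23) = 42550, c(25,24) = 300, c(25,25) = 1.

42550, 300, 1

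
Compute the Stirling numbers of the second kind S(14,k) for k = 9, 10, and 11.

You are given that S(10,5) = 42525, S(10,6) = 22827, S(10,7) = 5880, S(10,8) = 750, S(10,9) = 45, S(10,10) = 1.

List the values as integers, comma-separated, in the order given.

row 11: T[11][6]=6·22827+42525=179487  T[11][7]=7·5880+22827=63987  T[11][8]=8·750+5880=11880  T[11][9]=9·45+750=1155  T[11][10]=10·1+45=55  T[11][11]=11·0+1=1
row 12: T[12][7]=7·63987+179487=627396  T[12][8]=8·11880+63987=159027  T[12][9]=9·1155+11880=22275  T[12][10]=10·55+1155=1705  T[12][11]=11·1+55=66
row 13: T[13][8]=8·159027+627396=1899612  T[13][9]=9·22275+159027=359502  T[13][10]=10·1705+22275=39325  T[13][11]=11·66+1705=2431
row 14: T[14][9]=9·359502+1899612=5135130  T[14][10]=10·39325+359502=752752  T[14][11]=11·2431+39325=66066
Read S(14,9) = 5135130, S(14,10) = 752752, S(14,11) = 66066.

5135130, 752752, 66066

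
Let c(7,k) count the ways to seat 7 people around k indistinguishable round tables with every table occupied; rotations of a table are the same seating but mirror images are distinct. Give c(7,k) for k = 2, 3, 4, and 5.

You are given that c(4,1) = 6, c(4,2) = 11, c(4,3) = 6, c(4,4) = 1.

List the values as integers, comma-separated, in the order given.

1764, 1624, 735, 175

[5] T[5,1]:4*6+0=24 · T[5,2]:4*11+6=50 · T[5,3]:4*6+11=35 · T[5,4]:4*1+6=10 · T[5,5]:4*0+1=1
[6] T[6,1]:5*24+0=120 · T[6,2]:5*50+24=274 · T[6,3]:5*35+50=225 · T[6,4]:5*10+35=85 · T[6,5]:5*1+10=15
[7] T[7,2]:6*274+120=1764 · T[7,3]:6*225+274=1624 · T[7,4]:6*85+225=735 · T[7,5]:6*15+85=175
Read c(7,2) = 1764, c(7,3) = 1624, c(7,4) = 735, c(7,5) = 175.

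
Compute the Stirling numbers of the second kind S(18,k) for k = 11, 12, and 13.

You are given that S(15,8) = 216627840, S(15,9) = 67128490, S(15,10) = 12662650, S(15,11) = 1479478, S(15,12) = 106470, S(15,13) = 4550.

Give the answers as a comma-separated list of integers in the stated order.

i=16: T(16,9)=216627840+9·67128490=820784250 | T(16,10)=67128490+10·12662650=193754990 | T(16,11)=12662650+11·1479478=28936908 | T(16,12)=1479478+12·106470=2757118 | T(16,13)=106470+13·4550=165620
i=17: T(17,10)=820784250+10·193754990=2758334150 | T(17,11)=193754990+11·28936908=512060978 | T(17,12)=28936908+12·2757118=62022324 | T(17,13)=2757118+13·165620=4910178
i=18: T(18,11)=2758334150+11·512060978=8391004908 | T(18,12)=512060978+12·62022324=1256328866 | T(18,13)=62022324+13·4910178=125854638
Read S(18,11) = 8391004908, S(18,12) = 1256328866, S(18,13) = 125854638.

8391004908, 1256328866, 125854638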